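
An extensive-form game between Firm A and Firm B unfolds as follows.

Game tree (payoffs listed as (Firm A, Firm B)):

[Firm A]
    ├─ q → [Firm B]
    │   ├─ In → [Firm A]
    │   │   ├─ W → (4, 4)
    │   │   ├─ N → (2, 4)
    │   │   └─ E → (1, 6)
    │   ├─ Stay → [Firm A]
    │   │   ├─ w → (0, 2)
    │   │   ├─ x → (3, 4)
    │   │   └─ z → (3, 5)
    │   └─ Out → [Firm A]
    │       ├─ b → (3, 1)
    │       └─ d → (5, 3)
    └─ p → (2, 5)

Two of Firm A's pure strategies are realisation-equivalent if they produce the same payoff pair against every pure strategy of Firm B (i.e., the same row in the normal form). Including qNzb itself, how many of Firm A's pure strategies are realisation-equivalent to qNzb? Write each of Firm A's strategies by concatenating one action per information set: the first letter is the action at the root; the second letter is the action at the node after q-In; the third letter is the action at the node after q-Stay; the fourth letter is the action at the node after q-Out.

Row for qNzb (columns In, Stay, Out): (2,4) (3,5) (3,1).
Every one of Firm A's information sets is on the play path for some reply by Firm B when Firm A follows qNzb.
Changing the action at any of them therefore changes at least one column, so only qNzb itself gives this row.

1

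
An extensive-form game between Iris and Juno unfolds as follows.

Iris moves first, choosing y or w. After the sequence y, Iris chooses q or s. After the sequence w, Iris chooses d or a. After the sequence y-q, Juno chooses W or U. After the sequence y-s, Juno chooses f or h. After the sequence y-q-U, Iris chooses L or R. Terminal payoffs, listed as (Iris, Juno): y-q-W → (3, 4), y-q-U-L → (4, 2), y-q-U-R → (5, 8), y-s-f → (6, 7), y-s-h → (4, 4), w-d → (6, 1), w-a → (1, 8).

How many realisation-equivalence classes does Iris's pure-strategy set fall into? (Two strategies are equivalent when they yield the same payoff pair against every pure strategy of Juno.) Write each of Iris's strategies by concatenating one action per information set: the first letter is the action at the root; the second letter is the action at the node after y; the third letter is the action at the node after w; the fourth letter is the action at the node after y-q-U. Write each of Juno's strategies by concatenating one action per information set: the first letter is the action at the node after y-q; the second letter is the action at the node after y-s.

5

Iris has 16 pure strategies: yqdL, yqdR, yqaL, yqaR, ysdL, ysdR, ysaL, ysaR, wqdL, wqdR, wqaL, wqaR, wsdL, wsdR, wsaL, wsaR. Columns: Wf, Wh, Uf, Uh.
{yqdL, yqaL} → row (3,4) (3,4) (4,2) (4,2)
{yqdR, yqaR} → row (3,4) (3,4) (5,8) (5,8)
{ysdL, ysdR, ysaL, ysaR} → row (6,7) (4,4) (6,7) (4,4)
{wqdL, wqdR, wsdL, wsdR} → row (6,1) (6,1) (6,1) (6,1)
{wqaL, wqaR, wsaL, wsaR} → row (1,8) (1,8) (1,8) (1,8)
That's 5 distinct rows out of 16 strategies.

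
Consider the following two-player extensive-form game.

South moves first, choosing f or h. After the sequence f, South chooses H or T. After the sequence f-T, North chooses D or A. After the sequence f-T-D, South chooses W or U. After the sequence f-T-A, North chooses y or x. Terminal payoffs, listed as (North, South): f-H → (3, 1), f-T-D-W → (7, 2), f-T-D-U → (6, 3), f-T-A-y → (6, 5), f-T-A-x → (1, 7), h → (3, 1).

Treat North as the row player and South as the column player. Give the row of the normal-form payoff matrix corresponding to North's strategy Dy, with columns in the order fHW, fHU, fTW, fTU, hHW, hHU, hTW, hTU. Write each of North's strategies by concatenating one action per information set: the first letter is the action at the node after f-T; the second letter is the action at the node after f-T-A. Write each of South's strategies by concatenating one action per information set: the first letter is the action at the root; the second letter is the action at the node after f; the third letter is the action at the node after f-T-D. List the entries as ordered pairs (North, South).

vs fHW: South plays f → South plays H at [f] → (3, 1)
vs fHU: South plays f → South plays H at [f] → (3, 1)
vs fTW: South plays f → South plays T at [f] → North plays D at [f-T] → South plays W at [f-T-D] → (7, 2)
vs fTU: South plays f → South plays T at [f] → North plays D at [f-T] → South plays U at [f-T-D] → (6, 3)
vs hHW: South plays h → (3, 1)
vs hHU: South plays h → (3, 1)
vs hTW: South plays h → (3, 1)
vs hTU: South plays h → (3, 1)

(3,1) (3,1) (7,2) (6,3) (3,1) (3,1) (3,1) (3,1)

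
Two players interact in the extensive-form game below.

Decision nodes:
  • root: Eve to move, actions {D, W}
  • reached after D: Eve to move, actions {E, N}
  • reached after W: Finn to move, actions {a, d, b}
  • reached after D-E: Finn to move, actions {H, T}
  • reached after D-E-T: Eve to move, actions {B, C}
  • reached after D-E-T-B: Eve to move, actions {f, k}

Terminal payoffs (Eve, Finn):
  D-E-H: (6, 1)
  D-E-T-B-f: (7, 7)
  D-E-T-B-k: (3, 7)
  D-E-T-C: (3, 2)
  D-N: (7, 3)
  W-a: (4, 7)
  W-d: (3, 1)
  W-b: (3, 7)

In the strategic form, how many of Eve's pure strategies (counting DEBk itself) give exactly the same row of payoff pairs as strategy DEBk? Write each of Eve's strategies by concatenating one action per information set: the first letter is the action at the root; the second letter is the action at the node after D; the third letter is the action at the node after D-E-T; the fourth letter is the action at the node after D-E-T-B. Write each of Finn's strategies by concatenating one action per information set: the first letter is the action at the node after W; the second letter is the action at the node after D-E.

1

Row for DEBk (columns aH, aT, dH, dT, bH, bT): (6,1) (3,7) (6,1) (3,7) (6,1) (3,7).
Every one of Eve's information sets is on the play path for some reply by Finn when Eve follows DEBk.
Changing the action at any of them therefore changes at least one column, so only DEBk itself gives this row.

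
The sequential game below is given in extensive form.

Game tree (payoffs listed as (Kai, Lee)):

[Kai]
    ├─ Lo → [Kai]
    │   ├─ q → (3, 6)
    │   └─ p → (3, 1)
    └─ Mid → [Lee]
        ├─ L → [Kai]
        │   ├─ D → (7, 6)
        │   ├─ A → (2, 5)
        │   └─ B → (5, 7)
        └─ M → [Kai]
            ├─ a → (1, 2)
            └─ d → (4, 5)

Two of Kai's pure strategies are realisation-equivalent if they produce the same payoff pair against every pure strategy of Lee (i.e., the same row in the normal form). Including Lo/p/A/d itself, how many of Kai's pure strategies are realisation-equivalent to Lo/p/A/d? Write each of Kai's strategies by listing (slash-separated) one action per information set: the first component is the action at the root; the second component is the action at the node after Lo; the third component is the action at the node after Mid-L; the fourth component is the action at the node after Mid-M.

6

Row for Lo/p/A/d (columns L, M): (3,1) (3,1).
Under Lo/p/A/d, Kai's choice at the node after Mid-L and at the node after Mid-M can never be reached regardless of what Lee does, so varying those choices leaves every outcome unchanged.
Holding the reachable choices fixed and varying the unreachable ones freely already gives 3 × 2 = 6 equivalent strategies.
No other strategy reproduces this row, so those 6 are the full class: Lo/p/D/a, Lo/p/D/d, Lo/p/A/a, Lo/p/A/d, Lo/p/B/a, Lo/p/B/d.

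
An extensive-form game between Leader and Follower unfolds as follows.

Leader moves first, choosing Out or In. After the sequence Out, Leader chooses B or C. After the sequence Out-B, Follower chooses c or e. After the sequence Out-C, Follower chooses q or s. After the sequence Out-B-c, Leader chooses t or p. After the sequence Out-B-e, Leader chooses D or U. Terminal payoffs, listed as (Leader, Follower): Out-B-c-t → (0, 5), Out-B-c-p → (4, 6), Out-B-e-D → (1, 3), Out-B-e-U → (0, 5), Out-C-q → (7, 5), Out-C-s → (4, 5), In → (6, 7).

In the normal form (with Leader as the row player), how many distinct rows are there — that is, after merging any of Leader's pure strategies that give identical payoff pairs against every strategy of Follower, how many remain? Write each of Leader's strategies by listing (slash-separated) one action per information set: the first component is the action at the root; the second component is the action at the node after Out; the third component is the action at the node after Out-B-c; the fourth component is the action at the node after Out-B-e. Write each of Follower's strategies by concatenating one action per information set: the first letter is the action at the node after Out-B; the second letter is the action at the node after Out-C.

6

Leader has 16 pure strategies: Out/B/t/D, Out/B/t/U, Out/B/p/D, Out/B/p/U, Out/C/t/D, Out/C/t/U, Out/C/p/D, Out/C/p/U, In/B/t/D, In/B/t/U, In/B/p/D, In/B/p/U, In/C/t/D, In/C/t/U, In/C/p/D, In/C/p/U. Columns: cq, cs, eq, es.
{Out/B/t/D} → row (0,5) (0,5) (1,3) (1,3)
{Out/B/t/U} → row (0,5) (0,5) (0,5) (0,5)
{Out/B/p/D} → row (4,6) (4,6) (1,3) (1,3)
{Out/B/p/U} → row (4,6) (4,6) (0,5) (0,5)
{Out/C/t/D, Out/C/t/U, Out/C/p/D, Out/C/p/U} → row (7,5) (4,5) (7,5) (4,5)
{In/B/t/D, In/B/t/U, In/B/p/D, In/B/p/U, In/C/t/D, In/C/t/U, In/C/p/D, In/C/p/U} → row (6,7) (6,7) (6,7) (6,7)
That's 6 distinct rows out of 16 strategies.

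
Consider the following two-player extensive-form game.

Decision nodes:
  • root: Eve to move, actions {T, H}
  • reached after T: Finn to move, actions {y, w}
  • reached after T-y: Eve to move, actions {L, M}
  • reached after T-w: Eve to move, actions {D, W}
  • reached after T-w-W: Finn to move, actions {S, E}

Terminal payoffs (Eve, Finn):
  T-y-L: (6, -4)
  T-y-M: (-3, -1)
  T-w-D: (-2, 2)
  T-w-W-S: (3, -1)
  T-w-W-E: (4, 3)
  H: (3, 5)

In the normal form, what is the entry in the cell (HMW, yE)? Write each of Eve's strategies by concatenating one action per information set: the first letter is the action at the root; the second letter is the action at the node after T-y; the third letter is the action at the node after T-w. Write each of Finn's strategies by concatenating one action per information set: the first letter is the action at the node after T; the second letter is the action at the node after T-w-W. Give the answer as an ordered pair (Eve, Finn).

Trace the play path from the root:
  Eve plays H
→ terminal payoff (3, 5).
(Eve's choice at the node after T-y is never reached on this path, so it doesn't affect the outcome.)

(3, 5)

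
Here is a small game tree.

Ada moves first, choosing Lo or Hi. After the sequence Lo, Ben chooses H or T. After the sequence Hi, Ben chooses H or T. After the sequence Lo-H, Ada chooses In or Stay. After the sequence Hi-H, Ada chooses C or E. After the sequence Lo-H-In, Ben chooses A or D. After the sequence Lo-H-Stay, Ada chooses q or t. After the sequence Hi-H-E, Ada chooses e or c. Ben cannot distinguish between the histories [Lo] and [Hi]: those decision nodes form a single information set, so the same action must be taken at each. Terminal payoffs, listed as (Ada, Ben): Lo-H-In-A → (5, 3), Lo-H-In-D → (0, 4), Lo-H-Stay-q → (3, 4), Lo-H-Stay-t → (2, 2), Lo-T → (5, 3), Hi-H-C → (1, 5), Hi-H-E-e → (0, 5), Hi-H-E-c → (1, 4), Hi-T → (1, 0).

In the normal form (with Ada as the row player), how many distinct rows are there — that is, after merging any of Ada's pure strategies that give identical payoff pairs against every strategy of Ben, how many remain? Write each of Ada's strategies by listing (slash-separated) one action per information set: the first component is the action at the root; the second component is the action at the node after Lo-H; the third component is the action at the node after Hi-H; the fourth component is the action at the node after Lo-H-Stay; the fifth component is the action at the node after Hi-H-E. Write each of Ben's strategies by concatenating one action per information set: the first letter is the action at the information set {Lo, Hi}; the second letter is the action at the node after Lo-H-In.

Ada has 32 pure strategies: Lo/In/C/q/e, Lo/In/C/q/c, Lo/In/C/t/e, Lo/In/C/t/c, Lo/In/E/q/e, Lo/In/E/q/c, Lo/In/E/t/e, Lo/In/E/t/c, Lo/Stay/C/q/e, Lo/Stay/C/q/c, Lo/Stay/C/t/e, Lo/Stay/C/t/c, Lo/Stay/E/q/e, Lo/Stay/E/q/c, Lo/Stay/E/t/e, Lo/Stay/E/t/c, Hi/In/C/q/e, Hi/In/C/q/c, Hi/In/C/t/e, Hi/In/C/t/c, Hi/In/E/q/e, Hi/In/E/q/c, Hi/In/E/t/e, Hi/In/E/t/c, Hi/Stay/C/q/e, Hi/Stay/C/q/c, Hi/Stay/C/t/e, Hi/Stay/C/t/c, Hi/Stay/E/q/e, Hi/Stay/E/q/c, Hi/Stay/E/t/e, Hi/Stay/E/t/c. Columns: HA, HD, TA, TD.
{Lo/In/C/q/e, Lo/In/C/q/c, Lo/In/C/t/e, Lo/In/C/t/c, Lo/In/E/q/e, Lo/In/E/q/c, Lo/In/E/t/e, Lo/In/E/t/c} → row (5,3) (0,4) (5,3) (5,3)
{Lo/Stay/C/q/e, Lo/Stay/C/q/c, Lo/Stay/E/q/e, Lo/Stay/E/q/c} → row (3,4) (3,4) (5,3) (5,3)
{Lo/Stay/C/t/e, Lo/Stay/C/t/c, Lo/Stay/E/t/e, Lo/Stay/E/t/c} → row (2,2) (2,2) (5,3) (5,3)
{Hi/In/C/q/e, Hi/In/C/q/c, Hi/In/C/t/e, Hi/In/C/t/c, Hi/Stay/C/q/e, Hi/Stay/C/q/c, Hi/Stay/C/t/e, Hi/Stay/C/t/c} → row (1,5) (1,5) (1,0) (1,0)
{Hi/In/E/q/e, Hi/In/E/t/e, Hi/Stay/E/q/e, Hi/Stay/E/t/e} → row (0,5) (0,5) (1,0) (1,0)
{Hi/In/E/q/c, Hi/In/E/t/c, Hi/Stay/E/q/c, Hi/Stay/E/t/c} → row (1,4) (1,4) (1,0) (1,0)
That's 6 distinct rows out of 32 strategies.

6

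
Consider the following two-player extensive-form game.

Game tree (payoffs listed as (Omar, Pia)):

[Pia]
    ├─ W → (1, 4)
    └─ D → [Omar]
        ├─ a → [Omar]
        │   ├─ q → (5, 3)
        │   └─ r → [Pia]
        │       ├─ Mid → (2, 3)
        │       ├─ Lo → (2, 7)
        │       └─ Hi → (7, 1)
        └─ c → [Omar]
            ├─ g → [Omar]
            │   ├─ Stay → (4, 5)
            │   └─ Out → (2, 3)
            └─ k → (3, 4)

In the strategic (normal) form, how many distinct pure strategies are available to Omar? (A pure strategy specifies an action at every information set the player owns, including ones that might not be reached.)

Omar owns the node after D with actions {a, c} — two choices.
Omar owns the node after D-a with actions {q, r} — two choices.
Omar owns the node after D-c with actions {g, k} — two choices.
Omar owns the node after D-c-g with actions {Stay, Out} — two choices.
A pure strategy fixes one action at each information set independently, so the count is the product 2 × 2 × 2 × 2 = 16.

16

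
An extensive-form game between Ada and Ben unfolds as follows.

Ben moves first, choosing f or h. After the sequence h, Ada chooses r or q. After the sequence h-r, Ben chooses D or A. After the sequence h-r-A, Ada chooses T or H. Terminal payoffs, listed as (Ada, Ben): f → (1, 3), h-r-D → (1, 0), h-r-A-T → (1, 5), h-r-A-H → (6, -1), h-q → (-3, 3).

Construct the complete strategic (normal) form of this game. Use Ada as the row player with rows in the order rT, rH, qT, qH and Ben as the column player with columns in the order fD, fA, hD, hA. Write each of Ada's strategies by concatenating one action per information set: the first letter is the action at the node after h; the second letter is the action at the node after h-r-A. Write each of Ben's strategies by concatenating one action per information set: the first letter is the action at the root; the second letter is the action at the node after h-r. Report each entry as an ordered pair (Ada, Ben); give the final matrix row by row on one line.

rT: (1,3) (1,3) (1,0) (1,5) | rH: (1,3) (1,3) (1,0) (6,-1) | qT: (1,3) (1,3) (-3,3) (-3,3) | qH: (1,3) (1,3) (-3,3) (-3,3)

           fD       fA       hD       hA
  rT    (1,3)    (1,3)    (1,0)    (1,5)
  rH    (1,3)    (1,3)    (1,0)   (6,-1)
  qT    (1,3)    (1,3)   (-3,3)   (-3,3)
  qH    (1,3)    (1,3)   (-3,3)   (-3,3)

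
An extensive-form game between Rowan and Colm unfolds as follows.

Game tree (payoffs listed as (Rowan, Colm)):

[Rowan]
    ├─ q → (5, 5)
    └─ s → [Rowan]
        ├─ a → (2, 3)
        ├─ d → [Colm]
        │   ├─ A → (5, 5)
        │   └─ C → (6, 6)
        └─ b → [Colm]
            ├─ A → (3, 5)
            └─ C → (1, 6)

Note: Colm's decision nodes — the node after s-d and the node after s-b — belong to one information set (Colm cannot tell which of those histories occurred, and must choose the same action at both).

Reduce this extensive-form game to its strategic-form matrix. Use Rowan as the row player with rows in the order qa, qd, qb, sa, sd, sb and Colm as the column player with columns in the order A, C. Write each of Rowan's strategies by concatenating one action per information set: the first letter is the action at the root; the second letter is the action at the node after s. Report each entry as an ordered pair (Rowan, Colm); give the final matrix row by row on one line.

qa: (5,5) (5,5) | qd: (5,5) (5,5) | qb: (5,5) (5,5) | sa: (2,3) (2,3) | sd: (5,5) (6,6) | sb: (3,5) (1,6)

            A        C
  qa    (5,5)    (5,5)
  qd    (5,5)    (5,5)
  qb    (5,5)    (5,5)
  sa    (2,3)    (2,3)
  sd    (5,5)    (6,6)
  sb    (3,5)    (1,6)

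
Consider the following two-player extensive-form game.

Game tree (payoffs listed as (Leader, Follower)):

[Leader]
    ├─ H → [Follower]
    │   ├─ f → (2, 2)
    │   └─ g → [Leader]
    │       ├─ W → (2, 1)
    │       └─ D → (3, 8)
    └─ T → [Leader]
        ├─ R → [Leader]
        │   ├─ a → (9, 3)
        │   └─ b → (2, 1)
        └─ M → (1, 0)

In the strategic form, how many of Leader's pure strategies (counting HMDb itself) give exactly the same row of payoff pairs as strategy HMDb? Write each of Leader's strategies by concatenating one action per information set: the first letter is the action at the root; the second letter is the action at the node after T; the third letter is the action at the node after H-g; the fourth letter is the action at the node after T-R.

Row for HMDb (columns f, g): (2,2) (3,8).
Under HMDb, Leader's choice at the node after T and at the node after T-R can never be reached regardless of what Follower does, so varying those choices leaves every outcome unchanged.
Holding the reachable choices fixed and varying the unreachable ones freely already gives 2 × 2 = 4 equivalent strategies.
No other strategy reproduces this row, so those 4 are the full class: HRDa, HRDb, HMDa, HMDb.

4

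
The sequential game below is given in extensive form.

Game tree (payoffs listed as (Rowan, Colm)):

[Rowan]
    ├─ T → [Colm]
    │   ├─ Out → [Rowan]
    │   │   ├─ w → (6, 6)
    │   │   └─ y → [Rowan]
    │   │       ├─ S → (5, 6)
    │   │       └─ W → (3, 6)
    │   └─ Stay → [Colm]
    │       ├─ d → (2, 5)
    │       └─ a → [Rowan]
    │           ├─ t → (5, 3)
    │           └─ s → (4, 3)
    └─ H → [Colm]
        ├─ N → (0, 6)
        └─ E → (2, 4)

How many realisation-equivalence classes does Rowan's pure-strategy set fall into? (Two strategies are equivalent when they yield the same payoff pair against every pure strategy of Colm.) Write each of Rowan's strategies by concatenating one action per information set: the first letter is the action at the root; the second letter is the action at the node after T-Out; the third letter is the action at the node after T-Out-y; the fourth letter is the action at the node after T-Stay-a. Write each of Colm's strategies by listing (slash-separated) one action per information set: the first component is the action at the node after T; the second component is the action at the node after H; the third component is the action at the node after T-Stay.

Rowan has 16 pure strategies: TwSt, TwSs, TwWt, TwWs, TySt, TySs, TyWt, TyWs, HwSt, HwSs, HwWt, HwWs, HySt, HySs, HyWt, HyWs. Columns: Out/N/d, Out/N/a, Out/E/d, Out/E/a, Stay/N/d, Stay/N/a, Stay/E/d, Stay/E/a.
{TwSt, TwWt} → row (6,6) (6,6) (6,6) (6,6) (2,5) (5,3) (2,5) (5,3)
{TwSs, TwWs} → row (6,6) (6,6) (6,6) (6,6) (2,5) (4,3) (2,5) (4,3)
{TySt} → row (5,6) (5,6) (5,6) (5,6) (2,5) (5,3) (2,5) (5,3)
{TySs} → row (5,6) (5,6) (5,6) (5,6) (2,5) (4,3) (2,5) (4,3)
{TyWt} → row (3,6) (3,6) (3,6) (3,6) (2,5) (5,3) (2,5) (5,3)
{TyWs} → row (3,6) (3,6) (3,6) (3,6) (2,5) (4,3) (2,5) (4,3)
{HwSt, HwSs, HwWt, HwWs, HySt, HySs, HyWt, HyWs} → row (0,6) (0,6) (2,4) (2,4) (0,6) (0,6) (2,4) (2,4)
That's 7 distinct rows out of 16 strategies.

7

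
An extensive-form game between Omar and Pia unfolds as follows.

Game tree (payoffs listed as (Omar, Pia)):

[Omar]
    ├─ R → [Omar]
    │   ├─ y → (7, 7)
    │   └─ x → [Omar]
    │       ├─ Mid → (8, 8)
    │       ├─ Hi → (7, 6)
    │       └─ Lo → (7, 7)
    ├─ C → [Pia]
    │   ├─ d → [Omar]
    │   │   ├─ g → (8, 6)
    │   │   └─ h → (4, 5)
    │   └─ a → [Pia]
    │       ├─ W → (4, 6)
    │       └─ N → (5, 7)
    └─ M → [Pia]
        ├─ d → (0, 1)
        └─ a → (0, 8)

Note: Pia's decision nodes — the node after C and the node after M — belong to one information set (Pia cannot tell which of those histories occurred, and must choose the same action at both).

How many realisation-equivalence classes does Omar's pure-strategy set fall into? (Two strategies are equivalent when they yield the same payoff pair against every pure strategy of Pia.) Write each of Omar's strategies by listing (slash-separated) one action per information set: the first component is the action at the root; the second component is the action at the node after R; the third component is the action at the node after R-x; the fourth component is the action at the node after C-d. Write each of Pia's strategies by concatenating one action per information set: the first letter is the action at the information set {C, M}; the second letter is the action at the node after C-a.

Omar has 36 pure strategies: R/y/Mid/g, R/y/Mid/h, R/y/Hi/g, R/y/Hi/h, R/y/Lo/g, R/y/Lo/h, R/x/Mid/g, R/x/Mid/h, R/x/Hi/g, R/x/Hi/h, R/x/Lo/g, R/x/Lo/h, C/y/Mid/g, C/y/Mid/h, C/y/Hi/g, C/y/Hi/h, C/y/Lo/g, C/y/Lo/h, C/x/Mid/g, C/x/Mid/h, C/x/Hi/g, C/x/Hi/h, C/x/Lo/g, C/x/Lo/h, M/y/Mid/g, M/y/Mid/h, M/y/Hi/g, M/y/Hi/h, M/y/Lo/g, M/y/Lo/h, M/x/Mid/g, M/x/Mid/h, M/x/Hi/g, M/x/Hi/h, M/x/Lo/g, M/x/Lo/h. Columns: dW, dN, aW, aN.
{R/y/Mid/g, R/y/Mid/h, R/y/Hi/g, R/y/Hi/h, R/y/Lo/g, R/y/Lo/h, R/x/Lo/g, R/x/Lo/h} → row (7,7) (7,7) (7,7) (7,7)
{R/x/Mid/g, R/x/Mid/h} → row (8,8) (8,8) (8,8) (8,8)
{R/x/Hi/g, R/x/Hi/h} → row (7,6) (7,6) (7,6) (7,6)
{C/y/Mid/g, C/y/Hi/g, C/y/Lo/g, C/x/Mid/g, C/x/Hi/g, C/x/Lo/g} → row (8,6) (8,6) (4,6) (5,7)
{C/y/Mid/h, C/y/Hi/h, C/y/Lo/h, C/x/Mid/h, C/x/Hi/h, C/x/Lo/h} → row (4,5) (4,5) (4,6) (5,7)
{M/y/Mid/g, M/y/Mid/h, M/y/Hi/g, M/y/Hi/h, M/y/Lo/g, M/y/Lo/h, M/x/Mid/g, M/x/Mid/h, M/x/Hi/g, M/x/Hi/h, M/x/Lo/g, M/x/Lo/h} → row (0,1) (0,1) (0,8) (0,8)
That's 6 distinct rows out of 36 strategies.

6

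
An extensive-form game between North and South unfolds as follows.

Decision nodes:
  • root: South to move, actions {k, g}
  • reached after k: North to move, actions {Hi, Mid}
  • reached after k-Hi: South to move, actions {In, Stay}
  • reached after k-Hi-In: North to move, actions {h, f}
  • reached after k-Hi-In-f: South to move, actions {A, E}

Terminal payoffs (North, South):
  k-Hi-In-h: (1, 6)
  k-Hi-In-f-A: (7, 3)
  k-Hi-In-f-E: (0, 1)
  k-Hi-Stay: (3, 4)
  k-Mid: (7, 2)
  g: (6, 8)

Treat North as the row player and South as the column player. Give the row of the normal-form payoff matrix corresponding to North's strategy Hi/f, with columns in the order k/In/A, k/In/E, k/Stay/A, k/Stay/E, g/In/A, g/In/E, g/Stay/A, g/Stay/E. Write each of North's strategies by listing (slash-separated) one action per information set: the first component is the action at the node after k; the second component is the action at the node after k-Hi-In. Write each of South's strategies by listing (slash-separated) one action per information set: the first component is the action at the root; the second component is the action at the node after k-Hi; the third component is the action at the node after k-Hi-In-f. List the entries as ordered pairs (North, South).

vs k/In/A: South plays k → North plays Hi at [k] → South plays In at [k-Hi] → North plays f at [k-Hi-In] → South plays A at [k-Hi-In-f] → (7, 3)
vs k/In/E: South plays k → North plays Hi at [k] → South plays In at [k-Hi] → North plays f at [k-Hi-In] → South plays E at [k-Hi-In-f] → (0, 1)
vs k/Stay/A: South plays k → North plays Hi at [k] → South plays Stay at [k-Hi] → (3, 4)
vs k/Stay/E: South plays k → North plays Hi at [k] → South plays Stay at [k-Hi] → (3, 4)
vs g/In/A: South plays g → (6, 8)
vs g/In/E: South plays g → (6, 8)
vs g/Stay/A: South plays g → (6, 8)
vs g/Stay/E: South plays g → (6, 8)

(7,3) (0,1) (3,4) (3,4) (6,8) (6,8) (6,8) (6,8)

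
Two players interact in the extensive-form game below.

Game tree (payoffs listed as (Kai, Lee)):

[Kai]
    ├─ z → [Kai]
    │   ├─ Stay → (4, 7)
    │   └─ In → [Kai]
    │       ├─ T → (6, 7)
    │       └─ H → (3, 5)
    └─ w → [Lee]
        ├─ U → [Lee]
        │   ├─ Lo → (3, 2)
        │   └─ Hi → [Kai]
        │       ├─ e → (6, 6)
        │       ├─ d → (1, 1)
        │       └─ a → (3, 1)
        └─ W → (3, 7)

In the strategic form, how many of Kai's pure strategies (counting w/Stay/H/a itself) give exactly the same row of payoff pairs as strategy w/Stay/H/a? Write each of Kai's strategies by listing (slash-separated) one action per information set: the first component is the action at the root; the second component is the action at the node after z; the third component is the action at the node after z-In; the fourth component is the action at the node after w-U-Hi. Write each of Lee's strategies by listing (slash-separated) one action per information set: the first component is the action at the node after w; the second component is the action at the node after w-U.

Row for w/Stay/H/a (columns U/Lo, U/Hi, W/Lo, W/Hi): (3,2) (3,1) (3,7) (3,7).
Under w/Stay/H/a, Kai's choice at the node after z and at the node after z-In can never be reached regardless of what Lee does, so varying those choices leaves every outcome unchanged.
Holding the reachable choices fixed and varying the unreachable ones freely already gives 2 × 2 = 4 equivalent strategies.
No other strategy reproduces this row, so those 4 are the full class: w/Stay/T/a, w/Stay/H/a, w/In/T/a, w/In/H/a.

4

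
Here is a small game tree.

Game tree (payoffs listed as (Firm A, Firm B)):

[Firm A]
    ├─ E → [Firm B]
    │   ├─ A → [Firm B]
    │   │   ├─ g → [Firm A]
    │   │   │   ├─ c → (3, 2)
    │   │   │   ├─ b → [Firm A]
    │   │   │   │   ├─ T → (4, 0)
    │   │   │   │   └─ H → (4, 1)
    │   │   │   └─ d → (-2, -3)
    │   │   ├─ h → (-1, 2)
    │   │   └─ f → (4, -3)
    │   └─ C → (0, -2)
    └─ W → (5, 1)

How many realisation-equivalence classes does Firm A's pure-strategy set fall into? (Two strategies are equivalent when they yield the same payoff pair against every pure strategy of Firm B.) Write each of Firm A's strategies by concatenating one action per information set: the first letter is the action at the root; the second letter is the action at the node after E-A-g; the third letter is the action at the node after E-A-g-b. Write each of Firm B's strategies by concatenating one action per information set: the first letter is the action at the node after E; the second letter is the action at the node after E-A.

5

Firm A has 12 pure strategies: EcT, EcH, EbT, EbH, EdT, EdH, WcT, WcH, WbT, WbH, WdT, WdH. Columns: Ag, Ah, Af, Cg, Ch, Cf.
{EcT, EcH} → row (3,2) (-1,2) (4,-3) (0,-2) (0,-2) (0,-2)
{EbT} → row (4,0) (-1,2) (4,-3) (0,-2) (0,-2) (0,-2)
{EbH} → row (4,1) (-1,2) (4,-3) (0,-2) (0,-2) (0,-2)
{EdT, EdH} → row (-2,-3) (-1,2) (4,-3) (0,-2) (0,-2) (0,-2)
{WcT, WcH, WbT, WbH, WdT, WdH} → row (5,1) (5,1) (5,1) (5,1) (5,1) (5,1)
That's 5 distinct rows out of 12 strategies.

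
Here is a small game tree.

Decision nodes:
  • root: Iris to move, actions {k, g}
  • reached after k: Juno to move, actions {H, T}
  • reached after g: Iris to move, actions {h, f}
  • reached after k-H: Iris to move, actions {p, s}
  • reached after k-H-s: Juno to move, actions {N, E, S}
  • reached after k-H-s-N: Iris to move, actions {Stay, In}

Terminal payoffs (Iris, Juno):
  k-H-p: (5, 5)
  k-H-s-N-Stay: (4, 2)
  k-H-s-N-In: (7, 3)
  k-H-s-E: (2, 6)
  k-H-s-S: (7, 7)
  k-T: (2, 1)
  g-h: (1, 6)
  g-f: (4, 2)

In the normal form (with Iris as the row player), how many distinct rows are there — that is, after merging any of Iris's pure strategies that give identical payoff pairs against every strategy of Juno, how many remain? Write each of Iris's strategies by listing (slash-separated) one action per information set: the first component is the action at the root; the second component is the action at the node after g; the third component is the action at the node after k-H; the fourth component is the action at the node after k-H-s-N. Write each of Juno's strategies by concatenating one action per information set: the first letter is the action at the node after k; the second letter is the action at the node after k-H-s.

5

Iris has 16 pure strategies: k/h/p/Stay, k/h/p/In, k/h/s/Stay, k/h/s/In, k/f/p/Stay, k/f/p/In, k/f/s/Stay, k/f/s/In, g/h/p/Stay, g/h/p/In, g/h/s/Stay, g/h/s/In, g/f/p/Stay, g/f/p/In, g/f/s/Stay, g/f/s/In. Columns: HN, HE, HS, TN, TE, TS.
{k/h/p/Stay, k/h/p/In, k/f/p/Stay, k/f/p/In} → row (5,5) (5,5) (5,5) (2,1) (2,1) (2,1)
{k/h/s/Stay, k/f/s/Stay} → row (4,2) (2,6) (7,7) (2,1) (2,1) (2,1)
{k/h/s/In, k/f/s/In} → row (7,3) (2,6) (7,7) (2,1) (2,1) (2,1)
{g/h/p/Stay, g/h/p/In, g/h/s/Stay, g/h/s/In} → row (1,6) (1,6) (1,6) (1,6) (1,6) (1,6)
{g/f/p/Stay, g/f/p/In, g/f/s/Stay, g/f/s/In} → row (4,2) (4,2) (4,2) (4,2) (4,2) (4,2)
That's 5 distinct rows out of 16 strategies.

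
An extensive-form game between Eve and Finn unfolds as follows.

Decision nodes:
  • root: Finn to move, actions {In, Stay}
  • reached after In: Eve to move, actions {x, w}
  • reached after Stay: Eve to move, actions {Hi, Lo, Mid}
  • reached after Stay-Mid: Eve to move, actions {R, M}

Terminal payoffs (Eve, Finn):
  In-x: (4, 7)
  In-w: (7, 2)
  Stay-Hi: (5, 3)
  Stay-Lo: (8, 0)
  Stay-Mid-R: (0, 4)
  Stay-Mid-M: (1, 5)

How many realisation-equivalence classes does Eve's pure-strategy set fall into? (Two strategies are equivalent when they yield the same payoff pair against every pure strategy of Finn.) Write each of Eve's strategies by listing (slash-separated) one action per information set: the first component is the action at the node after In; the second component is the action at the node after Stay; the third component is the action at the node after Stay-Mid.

Eve has 12 pure strategies: x/Hi/R, x/Hi/M, x/Lo/R, x/Lo/M, x/Mid/R, x/Mid/M, w/Hi/R, w/Hi/M, w/Lo/R, w/Lo/M, w/Mid/R, w/Mid/M. Columns: In, Stay.
{x/Hi/R, x/Hi/M} → row (4,7) (5,3)
{x/Lo/R, x/Lo/M} → row (4,7) (8,0)
{x/Mid/R} → row (4,7) (0,4)
{x/Mid/M} → row (4,7) (1,5)
{w/Hi/R, w/Hi/M} → row (7,2) (5,3)
{w/Lo/R, w/Lo/M} → row (7,2) (8,0)
{w/Mid/R} → row (7,2) (0,4)
{w/Mid/M} → row (7,2) (1,5)
That's 8 distinct rows out of 12 strategies.

8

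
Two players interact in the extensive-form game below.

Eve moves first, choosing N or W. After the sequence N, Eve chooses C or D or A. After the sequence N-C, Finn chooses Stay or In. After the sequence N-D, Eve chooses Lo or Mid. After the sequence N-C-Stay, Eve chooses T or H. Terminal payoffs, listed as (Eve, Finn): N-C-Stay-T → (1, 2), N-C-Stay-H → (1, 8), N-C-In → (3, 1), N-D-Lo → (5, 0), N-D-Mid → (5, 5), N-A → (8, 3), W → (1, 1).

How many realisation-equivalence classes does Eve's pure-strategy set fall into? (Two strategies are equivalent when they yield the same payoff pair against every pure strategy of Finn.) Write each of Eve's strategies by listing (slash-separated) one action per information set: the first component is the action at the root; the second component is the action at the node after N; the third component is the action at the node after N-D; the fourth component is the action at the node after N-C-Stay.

6

Eve has 24 pure strategies: N/C/Lo/T, N/C/Lo/H, N/C/Mid/T, N/C/Mid/H, N/D/Lo/T, N/D/Lo/H, N/D/Mid/T, N/D/Mid/H, N/A/Lo/T, N/A/Lo/H, N/A/Mid/T, N/A/Mid/H, W/C/Lo/T, W/C/Lo/H, W/C/Mid/T, W/C/Mid/H, W/D/Lo/T, W/D/Lo/H, W/D/Mid/T, W/D/Mid/H, W/A/Lo/T, W/A/Lo/H, W/A/Mid/T, W/A/Mid/H. Columns: Stay, In.
{N/C/Lo/T, N/C/Mid/T} → row (1,2) (3,1)
{N/C/Lo/H, N/C/Mid/H} → row (1,8) (3,1)
{N/D/Lo/T, N/D/Lo/H} → row (5,0) (5,0)
{N/D/Mid/T, N/D/Mid/H} → row (5,5) (5,5)
{N/A/Lo/T, N/A/Lo/H, N/A/Mid/T, N/A/Mid/H} → row (8,3) (8,3)
{W/C/Lo/T, W/C/Lo/H, W/C/Mid/T, W/C/Mid/H, W/D/Lo/T, W/D/Lo/H, W/D/Mid/T, W/D/Mid/H, W/A/Lo/T, W/A/Lo/H, W/A/Mid/T, W/A/Mid/H} → row (1,1) (1,1)
That's 6 distinct rows out of 24 strategies.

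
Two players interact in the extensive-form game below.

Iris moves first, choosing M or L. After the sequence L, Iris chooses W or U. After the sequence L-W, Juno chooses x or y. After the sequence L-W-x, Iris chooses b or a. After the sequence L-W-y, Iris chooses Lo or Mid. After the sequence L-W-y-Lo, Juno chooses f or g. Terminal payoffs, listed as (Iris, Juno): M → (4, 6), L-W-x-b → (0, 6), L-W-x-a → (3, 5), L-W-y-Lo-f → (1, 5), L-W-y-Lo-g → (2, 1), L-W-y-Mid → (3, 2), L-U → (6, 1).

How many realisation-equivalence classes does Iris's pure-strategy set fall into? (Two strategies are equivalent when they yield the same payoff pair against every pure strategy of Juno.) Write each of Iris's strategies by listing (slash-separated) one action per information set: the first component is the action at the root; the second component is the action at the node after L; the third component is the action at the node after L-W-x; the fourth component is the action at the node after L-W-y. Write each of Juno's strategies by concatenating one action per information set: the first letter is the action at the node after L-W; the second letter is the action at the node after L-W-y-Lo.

6

Iris has 16 pure strategies: M/W/b/Lo, M/W/b/Mid, M/W/a/Lo, M/W/a/Mid, M/U/b/Lo, M/U/b/Mid, M/U/a/Lo, M/U/a/Mid, L/W/b/Lo, L/W/b/Mid, L/W/a/Lo, L/W/a/Mid, L/U/b/Lo, L/U/b/Mid, L/U/a/Lo, L/U/a/Mid. Columns: xf, xg, yf, yg.
{M/W/b/Lo, M/W/b/Mid, M/W/a/Lo, M/W/a/Mid, M/U/b/Lo, M/U/b/Mid, M/U/a/Lo, M/U/a/Mid} → row (4,6) (4,6) (4,6) (4,6)
{L/W/b/Lo} → row (0,6) (0,6) (1,5) (2,1)
{L/W/b/Mid} → row (0,6) (0,6) (3,2) (3,2)
{L/W/a/Lo} → row (3,5) (3,5) (1,5) (2,1)
{L/W/a/Mid} → row (3,5) (3,5) (3,2) (3,2)
{L/U/b/Lo, L/U/b/Mid, L/U/a/Lo, L/U/a/Mid} → row (6,1) (6,1) (6,1) (6,1)
That's 6 distinct rows out of 16 strategies.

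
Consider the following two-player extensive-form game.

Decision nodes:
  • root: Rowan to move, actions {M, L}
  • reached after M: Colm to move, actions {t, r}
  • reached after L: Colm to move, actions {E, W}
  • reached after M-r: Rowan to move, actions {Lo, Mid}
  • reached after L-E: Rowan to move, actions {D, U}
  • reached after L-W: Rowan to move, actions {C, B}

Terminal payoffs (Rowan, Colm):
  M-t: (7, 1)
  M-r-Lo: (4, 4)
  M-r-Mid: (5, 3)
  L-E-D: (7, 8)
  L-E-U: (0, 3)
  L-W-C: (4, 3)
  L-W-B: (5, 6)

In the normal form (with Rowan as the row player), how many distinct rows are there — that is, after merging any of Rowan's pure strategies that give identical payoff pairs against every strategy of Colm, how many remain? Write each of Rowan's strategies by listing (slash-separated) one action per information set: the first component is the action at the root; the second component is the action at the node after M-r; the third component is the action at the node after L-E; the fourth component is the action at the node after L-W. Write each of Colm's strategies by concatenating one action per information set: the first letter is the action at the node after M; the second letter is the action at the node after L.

6

Rowan has 16 pure strategies: M/Lo/D/C, M/Lo/D/B, M/Lo/U/C, M/Lo/U/B, M/Mid/D/C, M/Mid/D/B, M/Mid/U/C, M/Mid/U/B, L/Lo/D/C, L/Lo/D/B, L/Lo/U/C, L/Lo/U/B, L/Mid/D/C, L/Mid/D/B, L/Mid/U/C, L/Mid/U/B. Columns: tE, tW, rE, rW.
{M/Lo/D/C, M/Lo/D/B, M/Lo/U/C, M/Lo/U/B} → row (7,1) (7,1) (4,4) (4,4)
{M/Mid/D/C, M/Mid/D/B, M/Mid/U/C, M/Mid/U/B} → row (7,1) (7,1) (5,3) (5,3)
{L/Lo/D/C, L/Mid/D/C} → row (7,8) (4,3) (7,8) (4,3)
{L/Lo/D/B, L/Mid/D/B} → row (7,8) (5,6) (7,8) (5,6)
{L/Lo/U/C, L/Mid/U/C} → row (0,3) (4,3) (0,3) (4,3)
{L/Lo/U/B, L/Mid/U/B} → row (0,3) (5,6) (0,3) (5,6)
That's 6 distinct rows out of 16 strategies.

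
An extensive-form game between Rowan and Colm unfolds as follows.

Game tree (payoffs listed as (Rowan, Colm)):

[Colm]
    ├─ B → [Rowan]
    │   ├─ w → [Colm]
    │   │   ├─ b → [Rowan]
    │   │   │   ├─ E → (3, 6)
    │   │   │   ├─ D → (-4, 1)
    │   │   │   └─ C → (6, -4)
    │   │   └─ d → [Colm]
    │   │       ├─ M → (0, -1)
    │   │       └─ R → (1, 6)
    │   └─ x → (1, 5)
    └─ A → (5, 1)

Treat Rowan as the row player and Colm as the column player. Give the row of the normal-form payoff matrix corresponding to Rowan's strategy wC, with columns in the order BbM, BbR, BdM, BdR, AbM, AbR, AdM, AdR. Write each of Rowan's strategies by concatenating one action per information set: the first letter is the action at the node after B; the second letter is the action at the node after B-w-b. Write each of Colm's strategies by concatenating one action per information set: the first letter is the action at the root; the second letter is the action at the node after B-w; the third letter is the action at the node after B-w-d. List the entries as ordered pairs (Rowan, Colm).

(6,-4) (6,-4) (0,-1) (1,6) (5,1) (5,1) (5,1) (5,1)

vs BbM: Colm plays B → Rowan plays w at [B] → Colm plays b at [B-w] → Rowan plays C at [B-w-b] → (6, -4)
vs BbR: Colm plays B → Rowan plays w at [B] → Colm plays b at [B-w] → Rowan plays C at [B-w-b] → (6, -4)
vs BdM: Colm plays B → Rowan plays w at [B] → Colm plays d at [B-w] → Colm plays M at [B-w-d] → (0, -1)
vs BdR: Colm plays B → Rowan plays w at [B] → Colm plays d at [B-w] → Colm plays R at [B-w-d] → (1, 6)
vs AbM: Colm plays A → (5, 1)
vs AbR: Colm plays A → (5, 1)
vs AdM: Colm plays A → (5, 1)
vs AdR: Colm plays A → (5, 1)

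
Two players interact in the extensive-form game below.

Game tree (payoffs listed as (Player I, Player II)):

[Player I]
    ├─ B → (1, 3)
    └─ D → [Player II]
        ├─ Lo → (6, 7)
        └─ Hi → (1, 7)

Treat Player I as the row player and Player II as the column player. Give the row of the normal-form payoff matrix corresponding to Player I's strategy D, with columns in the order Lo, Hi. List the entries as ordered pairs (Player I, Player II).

(6,7) (1,7)

vs Lo: Player I plays D → Player II plays Lo at [D] → (6, 7)
vs Hi: Player I plays D → Player II plays Hi at [D] → (1, 7)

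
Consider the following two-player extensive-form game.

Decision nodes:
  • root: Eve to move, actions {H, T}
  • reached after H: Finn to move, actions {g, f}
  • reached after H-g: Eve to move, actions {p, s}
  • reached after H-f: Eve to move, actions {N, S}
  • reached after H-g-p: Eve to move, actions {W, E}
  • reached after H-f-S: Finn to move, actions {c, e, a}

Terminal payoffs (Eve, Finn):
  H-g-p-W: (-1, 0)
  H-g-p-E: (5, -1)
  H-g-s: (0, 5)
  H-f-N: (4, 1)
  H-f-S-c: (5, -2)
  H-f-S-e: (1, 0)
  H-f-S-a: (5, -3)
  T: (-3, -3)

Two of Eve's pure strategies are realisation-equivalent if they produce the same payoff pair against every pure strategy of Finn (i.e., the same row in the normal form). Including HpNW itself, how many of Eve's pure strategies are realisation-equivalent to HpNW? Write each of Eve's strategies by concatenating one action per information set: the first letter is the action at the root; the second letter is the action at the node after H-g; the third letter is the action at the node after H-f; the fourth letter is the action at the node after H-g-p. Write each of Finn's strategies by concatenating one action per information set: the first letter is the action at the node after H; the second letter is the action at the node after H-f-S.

1

Row for HpNW (columns gc, ge, ga, fc, fe, fa): (-1,0) (-1,0) (-1,0) (4,1) (4,1) (4,1).
Every one of Eve's information sets is on the play path for some reply by Finn when Eve follows HpNW.
Changing the action at any of them therefore changes at least one column, so only HpNW itself gives this row.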